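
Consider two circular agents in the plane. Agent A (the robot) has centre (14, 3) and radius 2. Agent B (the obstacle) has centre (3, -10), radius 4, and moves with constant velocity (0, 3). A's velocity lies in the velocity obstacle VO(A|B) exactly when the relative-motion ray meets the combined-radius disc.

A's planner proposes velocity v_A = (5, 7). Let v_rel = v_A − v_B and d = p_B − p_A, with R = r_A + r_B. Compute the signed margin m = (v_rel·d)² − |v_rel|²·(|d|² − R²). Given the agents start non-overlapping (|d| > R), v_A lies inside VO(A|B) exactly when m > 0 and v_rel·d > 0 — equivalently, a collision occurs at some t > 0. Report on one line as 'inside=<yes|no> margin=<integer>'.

d = (-11, -13),  |d|² = 290;  R = 2+4 = 6,  c = 290−6² = 254
v_rel = (5, 4),  |v_rel|² = 41;  v_rel·d = (5)·(-11) + (4)·(-13) = -107
41·t² + 214·t + 254 = 0  ⇒  m = (-107)² − 41·254 = 1035
m = 1035 > 0,  v_rel·d = -107 < 0  ⇒  outside

inside=no margin=1035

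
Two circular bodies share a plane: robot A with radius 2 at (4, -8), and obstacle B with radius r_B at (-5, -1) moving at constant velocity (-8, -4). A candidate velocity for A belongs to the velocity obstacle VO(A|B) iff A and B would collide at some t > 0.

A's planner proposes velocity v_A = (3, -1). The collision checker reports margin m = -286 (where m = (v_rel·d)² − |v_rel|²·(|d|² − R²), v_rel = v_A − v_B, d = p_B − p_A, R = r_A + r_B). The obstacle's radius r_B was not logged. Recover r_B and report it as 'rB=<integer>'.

m = -286
d = (-9, 7);  v_rel = (11, 3),  |v_rel|² = 130
v_rel×d = (11)·(7) − (3)·(-9) = 104
since m = R²·130 − 104²:  R² = (10816 + -286) / 130 = 81
R = √81 = 9  ⇒  r_B = 9 − 2 = 7

rB=7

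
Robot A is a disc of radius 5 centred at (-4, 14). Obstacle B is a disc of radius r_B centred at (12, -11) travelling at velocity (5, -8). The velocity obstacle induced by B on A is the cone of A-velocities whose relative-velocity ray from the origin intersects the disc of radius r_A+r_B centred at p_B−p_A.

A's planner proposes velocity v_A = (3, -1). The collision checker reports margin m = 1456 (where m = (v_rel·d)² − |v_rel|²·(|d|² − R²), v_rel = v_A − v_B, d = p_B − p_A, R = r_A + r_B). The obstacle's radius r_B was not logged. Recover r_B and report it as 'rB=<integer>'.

m = 1456
d = (16, -25);  v_rel = (-2, 7),  |v_rel|² = 53
v_rel×d = (-2)·(-25) − (7)·(16) = -62
since m = R²·53 − (-62)²:  R² = (3844 + 1456) / 53 = 100
R = √100 = 10  ⇒  r_B = 10 − 5 = 5

rB=5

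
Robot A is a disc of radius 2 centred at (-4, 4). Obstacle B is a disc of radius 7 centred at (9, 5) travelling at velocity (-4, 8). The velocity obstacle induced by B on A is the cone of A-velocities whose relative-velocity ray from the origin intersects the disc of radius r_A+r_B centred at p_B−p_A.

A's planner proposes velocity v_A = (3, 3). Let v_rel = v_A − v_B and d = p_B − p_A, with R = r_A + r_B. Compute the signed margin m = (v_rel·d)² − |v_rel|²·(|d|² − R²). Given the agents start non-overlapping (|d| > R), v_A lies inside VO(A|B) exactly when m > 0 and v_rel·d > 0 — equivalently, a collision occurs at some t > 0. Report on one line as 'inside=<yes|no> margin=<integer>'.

d = (13, 1),  |d|² = 170;  R = 2+7 = 9,  c = 170−9² = 89
v_rel = (7, -5),  |v_rel|² = 74;  v_rel·d = (7)·(13) + (-5)·(1) = 86
74·t² − 172·t + 89 = 0  ⇒  m = 86² − 74·89 = 810
m = 810 > 0,  v_rel·d = 86 > 0  ⇒  inside

inside=yes margin=810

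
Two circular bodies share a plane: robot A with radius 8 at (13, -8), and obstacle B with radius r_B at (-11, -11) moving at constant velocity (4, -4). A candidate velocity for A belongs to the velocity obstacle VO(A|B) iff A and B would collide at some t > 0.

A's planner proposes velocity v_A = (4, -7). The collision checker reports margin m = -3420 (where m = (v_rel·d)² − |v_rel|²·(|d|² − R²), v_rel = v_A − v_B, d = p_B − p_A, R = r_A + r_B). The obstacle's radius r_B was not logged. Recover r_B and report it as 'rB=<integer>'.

m = -3420
d = (-24, -3);  v_rel = (0, -3),  |v_rel|² = 9
v_rel×d = (0)·(-3) − (-3)·(-24) = -72
since m = R²·9 − (-72)²:  R² = (5184 + -3420) / 9 = 196
R = √196 = 14  ⇒  r_B = 14 − 8 = 6

rB=6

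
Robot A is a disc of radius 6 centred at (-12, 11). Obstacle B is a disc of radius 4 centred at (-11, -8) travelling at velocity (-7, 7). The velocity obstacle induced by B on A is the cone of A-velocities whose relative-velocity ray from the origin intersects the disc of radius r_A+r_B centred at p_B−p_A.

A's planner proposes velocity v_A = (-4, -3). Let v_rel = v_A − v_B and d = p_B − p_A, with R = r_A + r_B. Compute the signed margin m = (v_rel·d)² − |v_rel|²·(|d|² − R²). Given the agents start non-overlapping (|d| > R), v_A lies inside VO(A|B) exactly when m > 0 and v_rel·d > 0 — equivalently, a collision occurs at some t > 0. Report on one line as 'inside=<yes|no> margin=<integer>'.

d = (1, -19),  |d|² = 362;  R = 6+4 = 10,  c = 362−10² = 262
v_rel = (3, -10),  |v_rel|² = 109;  v_rel·d = (3)·(1) + (-10)·(-19) = 193
109·t² − 386·t + 262 = 0  ⇒  m = 193² − 109·262 = 8691
m = 8691 > 0,  v_rel·d = 193 > 0  ⇒  inside

inside=yes margin=8691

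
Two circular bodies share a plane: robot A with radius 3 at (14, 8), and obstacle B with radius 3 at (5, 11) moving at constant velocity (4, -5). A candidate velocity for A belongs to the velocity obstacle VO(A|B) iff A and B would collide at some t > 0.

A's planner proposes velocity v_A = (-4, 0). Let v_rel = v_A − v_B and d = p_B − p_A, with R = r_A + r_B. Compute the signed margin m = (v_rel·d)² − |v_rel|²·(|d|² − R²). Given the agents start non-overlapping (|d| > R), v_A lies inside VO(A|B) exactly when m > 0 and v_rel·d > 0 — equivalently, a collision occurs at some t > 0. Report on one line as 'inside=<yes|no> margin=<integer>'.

d = (-9, 3),  |d|² = 90;  R = 3+3 = 6,  c = 90−6² = 54
v_rel = (-8, 5),  |v_rel|² = 89;  v_rel·d = (-8)·(-9) + (5)·(3) = 87
89·t² − 174·t + 54 = 0  ⇒  m = 87² − 89·54 = 2763
m = 2763 > 0,  v_rel·d = 87 > 0  ⇒  inside

inside=yes margin=2763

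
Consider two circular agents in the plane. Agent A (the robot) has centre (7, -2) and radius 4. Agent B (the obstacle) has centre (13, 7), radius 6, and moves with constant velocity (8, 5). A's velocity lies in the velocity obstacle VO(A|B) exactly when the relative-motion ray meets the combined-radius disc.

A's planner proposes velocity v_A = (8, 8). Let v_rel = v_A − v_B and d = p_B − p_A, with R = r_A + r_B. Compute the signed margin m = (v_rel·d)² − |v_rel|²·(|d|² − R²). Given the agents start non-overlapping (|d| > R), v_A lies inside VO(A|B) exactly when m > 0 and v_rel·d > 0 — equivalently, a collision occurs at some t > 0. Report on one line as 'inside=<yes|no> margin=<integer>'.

d = (6, 9),  |d|² = 117;  R = 4+6 = 10,  c = 117−10² = 17
v_rel = (0, 3),  |v_rel|² = 9;  v_rel·d = (0)·(6) + (3)·(9) = 27
9·t² − 54·t + 17 = 0  ⇒  m = 27² − 9·17 = 576
m = 576 > 0,  v_rel·d = 27 > 0  ⇒  inside

inside=yes margin=576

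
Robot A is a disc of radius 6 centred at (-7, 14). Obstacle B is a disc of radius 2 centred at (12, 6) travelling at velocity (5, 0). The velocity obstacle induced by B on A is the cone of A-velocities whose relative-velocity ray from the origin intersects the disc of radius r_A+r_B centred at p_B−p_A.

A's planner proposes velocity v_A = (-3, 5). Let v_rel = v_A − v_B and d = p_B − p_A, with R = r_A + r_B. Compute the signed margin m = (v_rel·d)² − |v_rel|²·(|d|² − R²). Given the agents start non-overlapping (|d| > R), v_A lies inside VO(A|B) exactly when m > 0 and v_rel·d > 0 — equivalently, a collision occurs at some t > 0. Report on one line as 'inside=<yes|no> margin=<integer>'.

d = (19, -8),  |d|² = 425;  R = 6+2 = 8,  c = 425−8² = 361
v_rel = (-8, 5),  |v_rel|² = 89;  v_rel·d = (-8)·(19) + (5)·(-8) = -192
89·t² + 384·t + 361 = 0  ⇒  m = (-192)² − 89·361 = 4735
m = 4735 > 0,  v_rel·d = -192 < 0  ⇒  outside

inside=no margin=4735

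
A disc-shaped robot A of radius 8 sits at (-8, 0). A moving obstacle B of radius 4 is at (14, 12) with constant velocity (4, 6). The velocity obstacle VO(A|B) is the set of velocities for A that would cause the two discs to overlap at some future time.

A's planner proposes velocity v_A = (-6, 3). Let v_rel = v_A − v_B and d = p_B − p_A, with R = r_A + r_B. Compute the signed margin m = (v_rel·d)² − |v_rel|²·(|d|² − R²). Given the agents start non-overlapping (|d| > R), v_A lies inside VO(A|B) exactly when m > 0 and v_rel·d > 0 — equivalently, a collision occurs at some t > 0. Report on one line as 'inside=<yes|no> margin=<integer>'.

d = (22, 12),  |d|² = 628;  R = 8+4 = 12,  c = 628−12² = 484
v_rel = (-10, -3),  |v_rel|² = 109;  v_rel·d = (-10)·(22) + (-3)·(12) = -256
109·t² + 512·t + 484 = 0  ⇒  m = (-256)² − 109·484 = 12780
m = 12780 > 0,  v_rel·d = -256 < 0  ⇒  outside

inside=no margin=12780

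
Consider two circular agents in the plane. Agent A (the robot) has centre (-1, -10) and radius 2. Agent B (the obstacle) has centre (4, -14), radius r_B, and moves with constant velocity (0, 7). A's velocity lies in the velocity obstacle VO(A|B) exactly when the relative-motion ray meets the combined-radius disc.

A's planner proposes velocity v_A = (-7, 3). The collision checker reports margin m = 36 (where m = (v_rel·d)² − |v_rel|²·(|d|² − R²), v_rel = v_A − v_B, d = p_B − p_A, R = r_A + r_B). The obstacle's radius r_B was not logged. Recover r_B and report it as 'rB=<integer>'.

m = 36
d = (5, -4);  v_rel = (-7, -4),  |v_rel|² = 65
v_rel×d = (-7)·(-4) − (-4)·(5) = 48
since m = R²·65 − 48²:  R² = (2304 + 36) / 65 = 36
R = √36 = 6  ⇒  r_B = 6 − 2 = 4

rB=4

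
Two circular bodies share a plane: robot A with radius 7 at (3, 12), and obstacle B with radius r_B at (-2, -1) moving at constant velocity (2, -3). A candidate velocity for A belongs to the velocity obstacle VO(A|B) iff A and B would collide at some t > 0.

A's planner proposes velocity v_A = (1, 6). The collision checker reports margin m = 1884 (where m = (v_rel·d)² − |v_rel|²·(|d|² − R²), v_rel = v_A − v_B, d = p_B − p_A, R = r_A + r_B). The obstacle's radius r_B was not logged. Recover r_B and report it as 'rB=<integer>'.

m = 1884
d = (-5, -13);  v_rel = (-1, 9),  |v_rel|² = 82
v_rel×d = (-1)·(-13) − (9)·(-5) = 58
since m = R²·82 − 58²:  R² = (3364 + 1884) / 82 = 64
R = √64 = 8  ⇒  r_B = 8 − 7 = 1

rB=1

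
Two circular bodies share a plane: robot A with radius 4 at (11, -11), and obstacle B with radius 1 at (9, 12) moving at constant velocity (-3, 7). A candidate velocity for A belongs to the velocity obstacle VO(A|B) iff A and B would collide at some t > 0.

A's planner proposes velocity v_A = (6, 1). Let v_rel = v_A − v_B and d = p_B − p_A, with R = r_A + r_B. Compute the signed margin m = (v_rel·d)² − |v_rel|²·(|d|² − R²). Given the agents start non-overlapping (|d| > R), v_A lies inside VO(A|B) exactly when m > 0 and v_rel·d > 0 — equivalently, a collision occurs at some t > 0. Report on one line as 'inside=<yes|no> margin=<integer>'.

d = (-2, 23),  |d|² = 533;  R = 4+1 = 5,  c = 533−5² = 508
v_rel = (9, -6),  |v_rel|² = 117;  v_rel·d = (9)·(-2) + (-6)·(23) = -156
117·t² + 312·t + 508 = 0  ⇒  m = (-156)² − 117·508 = -35100
m = -35100 < 0,  v_rel·d = -156 < 0  ⇒  outside

inside=no margin=-35100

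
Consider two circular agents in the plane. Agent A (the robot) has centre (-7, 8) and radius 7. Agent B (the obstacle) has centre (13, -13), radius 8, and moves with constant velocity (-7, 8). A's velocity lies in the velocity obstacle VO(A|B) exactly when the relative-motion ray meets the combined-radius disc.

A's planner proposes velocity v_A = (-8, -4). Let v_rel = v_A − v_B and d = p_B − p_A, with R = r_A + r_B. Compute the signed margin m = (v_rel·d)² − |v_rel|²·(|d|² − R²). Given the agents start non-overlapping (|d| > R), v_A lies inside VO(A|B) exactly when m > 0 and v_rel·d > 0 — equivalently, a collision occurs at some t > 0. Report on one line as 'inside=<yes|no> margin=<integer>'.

d = (20, -21),  |d|² = 841;  R = 7+8 = 15,  c = 841−15² = 616
v_rel = (-1, -12),  |v_rel|² = 145;  v_rel·d = (-1)·(20) + (-12)·(-21) = 232
145·t² − 464·t + 616 = 0  ⇒  m = 232² − 145·616 = -35496
m = -35496 < 0,  v_rel·d = 232 > 0  ⇒  outside

inside=no margin=-35496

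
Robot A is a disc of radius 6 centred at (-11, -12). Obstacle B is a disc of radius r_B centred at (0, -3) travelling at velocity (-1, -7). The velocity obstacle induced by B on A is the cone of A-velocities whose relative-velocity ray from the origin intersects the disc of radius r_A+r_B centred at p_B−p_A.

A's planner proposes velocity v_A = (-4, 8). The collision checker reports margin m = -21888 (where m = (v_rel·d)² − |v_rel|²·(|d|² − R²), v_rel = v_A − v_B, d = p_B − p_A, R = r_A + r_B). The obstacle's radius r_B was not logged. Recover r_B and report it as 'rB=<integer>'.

m = -21888
d = (11, 9);  v_rel = (-3, 15),  |v_rel|² = 234
v_rel×d = (-3)·(9) − (15)·(11) = -192
since m = R²·234 − (-192)²:  R² = (36864 + -21888) / 234 = 64
R = √64 = 8  ⇒  r_B = 8 − 6 = 2

rB=2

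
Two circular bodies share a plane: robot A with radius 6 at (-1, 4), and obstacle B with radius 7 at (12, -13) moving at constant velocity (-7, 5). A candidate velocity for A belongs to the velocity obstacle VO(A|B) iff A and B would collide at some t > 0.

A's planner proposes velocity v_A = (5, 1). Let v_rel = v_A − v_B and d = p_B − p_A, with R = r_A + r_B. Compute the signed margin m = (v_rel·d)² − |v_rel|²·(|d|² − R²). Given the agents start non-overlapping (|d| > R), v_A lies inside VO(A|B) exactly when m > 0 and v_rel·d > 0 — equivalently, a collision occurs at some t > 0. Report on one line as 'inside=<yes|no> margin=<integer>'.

d = (13, -17),  |d|² = 458;  R = 6+7 = 13,  c = 458−13² = 289
v_rel = (12, -4),  |v_rel|² = 160;  v_rel·d = (12)·(13) + (-4)·(-17) = 224
160·t² − 448·t + 289 = 0  ⇒  m = 224² − 160·289 = 3936
m = 3936 > 0,  v_rel·d = 224 > 0  ⇒  inside

inside=yes margin=3936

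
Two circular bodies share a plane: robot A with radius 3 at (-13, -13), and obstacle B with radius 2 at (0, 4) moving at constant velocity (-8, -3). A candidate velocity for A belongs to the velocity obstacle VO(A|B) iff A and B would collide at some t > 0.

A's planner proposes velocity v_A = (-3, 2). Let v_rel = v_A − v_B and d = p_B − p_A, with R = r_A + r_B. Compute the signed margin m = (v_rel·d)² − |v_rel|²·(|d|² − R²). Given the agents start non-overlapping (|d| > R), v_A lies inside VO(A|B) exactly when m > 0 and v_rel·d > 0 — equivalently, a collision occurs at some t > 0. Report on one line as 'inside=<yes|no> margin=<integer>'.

d = (13, 17),  |d|² = 458;  R = 3+2 = 5,  c = 458−5² = 433
v_rel = (5, 5),  |v_rel|² = 50;  v_rel·d = (5)·(13) + (5)·(17) = 150
50·t² − 300·t + 433 = 0  ⇒  m = 150² − 50·433 = 850
m = 850 > 0,  v_rel·d = 150 > 0  ⇒  inside

inside=yes margin=850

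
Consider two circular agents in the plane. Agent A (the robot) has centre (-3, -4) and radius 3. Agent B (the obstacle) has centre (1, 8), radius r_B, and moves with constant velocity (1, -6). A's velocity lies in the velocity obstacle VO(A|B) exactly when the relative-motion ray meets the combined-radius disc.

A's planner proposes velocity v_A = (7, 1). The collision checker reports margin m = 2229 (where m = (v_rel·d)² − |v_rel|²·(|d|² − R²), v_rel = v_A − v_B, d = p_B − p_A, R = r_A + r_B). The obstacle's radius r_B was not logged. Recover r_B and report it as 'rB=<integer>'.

m = 2229
d = (4, 12);  v_rel = (6, 7),  |v_rel|² = 85
v_rel×d = (6)·(12) − (7)·(4) = 44
since m = R²·85 − 44²:  R² = (1936 + 2229) / 85 = 49
R = √49 = 7  ⇒  r_B = 7 − 3 = 4

rB=4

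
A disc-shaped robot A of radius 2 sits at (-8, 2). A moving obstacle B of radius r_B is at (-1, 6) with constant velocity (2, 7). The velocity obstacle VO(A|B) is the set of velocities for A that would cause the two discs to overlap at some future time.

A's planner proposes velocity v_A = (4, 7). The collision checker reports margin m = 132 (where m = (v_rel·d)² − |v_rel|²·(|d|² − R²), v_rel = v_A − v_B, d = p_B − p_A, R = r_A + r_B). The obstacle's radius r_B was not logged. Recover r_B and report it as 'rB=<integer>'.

m = 132
d = (7, 4);  v_rel = (2, 0),  |v_rel|² = 4
v_rel×d = (2)·(4) − (0)·(7) = 8
since m = R²·4 − 8²:  R² = (64 + 132) / 4 = 49
R = √49 = 7  ⇒  r_B = 7 − 2 = 5

rB=5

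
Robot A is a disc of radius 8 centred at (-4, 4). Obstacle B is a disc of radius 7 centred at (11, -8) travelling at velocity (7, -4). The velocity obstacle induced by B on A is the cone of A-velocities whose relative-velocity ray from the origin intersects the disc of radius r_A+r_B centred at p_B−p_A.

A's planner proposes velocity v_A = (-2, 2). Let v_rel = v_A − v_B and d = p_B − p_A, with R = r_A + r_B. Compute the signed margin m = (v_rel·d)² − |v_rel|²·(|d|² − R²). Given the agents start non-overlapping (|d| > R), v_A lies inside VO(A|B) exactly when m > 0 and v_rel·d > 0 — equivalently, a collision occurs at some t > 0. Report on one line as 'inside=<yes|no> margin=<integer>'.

d = (15, -12),  |d|² = 369;  R = 8+7 = 15,  c = 369−15² = 144
v_rel = (-9, 6),  |v_rel|² = 117;  v_rel·d = (-9)·(15) + (6)·(-12) = -207
117·t² + 414·t + 144 = 0  ⇒  m = (-207)² − 117·144 = 26001
m = 26001 > 0,  v_rel·d = -207 < 0  ⇒  outside

inside=no margin=26001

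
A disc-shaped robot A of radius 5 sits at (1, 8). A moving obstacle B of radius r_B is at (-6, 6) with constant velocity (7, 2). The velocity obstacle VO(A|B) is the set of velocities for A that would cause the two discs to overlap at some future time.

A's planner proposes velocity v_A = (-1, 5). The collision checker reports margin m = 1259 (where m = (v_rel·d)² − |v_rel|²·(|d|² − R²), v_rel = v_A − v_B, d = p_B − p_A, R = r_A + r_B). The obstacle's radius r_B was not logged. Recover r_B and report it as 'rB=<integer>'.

m = 1259
d = (-7, -2);  v_rel = (-8, 3),  |v_rel|² = 73
v_rel×d = (-8)·(-2) − (3)·(-7) = 37
since m = R²·73 − 37²:  R² = (1369 + 1259) / 73 = 36
R = √36 = 6  ⇒  r_B = 6 − 5 = 1

rB=1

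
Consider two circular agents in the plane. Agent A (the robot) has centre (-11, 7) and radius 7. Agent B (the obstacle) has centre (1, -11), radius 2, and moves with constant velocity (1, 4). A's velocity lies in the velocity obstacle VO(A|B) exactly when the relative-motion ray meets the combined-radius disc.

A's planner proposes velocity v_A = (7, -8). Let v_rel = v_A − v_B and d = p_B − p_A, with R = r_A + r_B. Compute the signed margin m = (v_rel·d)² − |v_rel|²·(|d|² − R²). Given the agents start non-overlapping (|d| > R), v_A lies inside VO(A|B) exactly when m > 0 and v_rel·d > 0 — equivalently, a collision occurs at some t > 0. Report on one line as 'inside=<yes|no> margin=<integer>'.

d = (12, -18),  |d|² = 468;  R = 7+2 = 9,  c = 468−9² = 387
v_rel = (6, -12),  |v_rel|² = 180;  v_rel·d = (6)·(12) + (-12)·(-18) = 288
180·t² − 576·t + 387 = 0  ⇒  m = 288² − 180·387 = 13284
m = 13284 > 0,  v_rel·d = 288 > 0  ⇒  inside

inside=yes margin=13284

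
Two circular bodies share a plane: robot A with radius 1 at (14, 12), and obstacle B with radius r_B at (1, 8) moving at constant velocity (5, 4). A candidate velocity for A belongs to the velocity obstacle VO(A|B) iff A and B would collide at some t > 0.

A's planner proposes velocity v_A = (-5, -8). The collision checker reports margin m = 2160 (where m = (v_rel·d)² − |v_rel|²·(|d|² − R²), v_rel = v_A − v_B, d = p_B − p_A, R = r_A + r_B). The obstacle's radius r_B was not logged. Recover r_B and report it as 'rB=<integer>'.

m = 2160
d = (-13, -4);  v_rel = (-10, -12),  |v_rel|² = 244
v_rel×d = (-10)·(-4) − (-12)·(-13) = -116
since m = R²·244 − (-116)²:  R² = (13456 + 2160) / 244 = 64
R = √64 = 8  ⇒  r_B = 8 − 1 = 7

rB=7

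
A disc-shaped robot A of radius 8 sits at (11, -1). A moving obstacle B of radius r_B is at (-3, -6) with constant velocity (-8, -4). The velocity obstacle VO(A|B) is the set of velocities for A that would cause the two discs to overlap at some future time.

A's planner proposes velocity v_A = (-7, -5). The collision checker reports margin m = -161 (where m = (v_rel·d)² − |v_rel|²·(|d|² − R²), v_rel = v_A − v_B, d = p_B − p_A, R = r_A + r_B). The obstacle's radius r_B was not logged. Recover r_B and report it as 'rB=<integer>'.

m = -161
d = (-14, -5);  v_rel = (1, -1),  |v_rel|² = 2
v_rel×d = (1)·(-5) − (-1)·(-14) = -19
since m = R²·2 − (-19)²:  R² = (361 + -161) / 2 = 100
R = √100 = 10  ⇒  r_B = 10 − 8 = 2

rB=2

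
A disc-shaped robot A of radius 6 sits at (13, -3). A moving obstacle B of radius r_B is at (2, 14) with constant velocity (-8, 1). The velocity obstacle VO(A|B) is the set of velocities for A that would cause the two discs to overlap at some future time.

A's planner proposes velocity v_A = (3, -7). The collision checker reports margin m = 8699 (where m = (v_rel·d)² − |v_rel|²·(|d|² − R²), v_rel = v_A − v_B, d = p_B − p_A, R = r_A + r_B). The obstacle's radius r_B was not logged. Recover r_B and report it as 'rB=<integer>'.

m = 8699
d = (-11, 17);  v_rel = (11, -8),  |v_rel|² = 185
v_rel×d = (11)·(17) − (-8)·(-11) = 99
since m = R²·185 − 99²:  R² = (9801 + 8699) / 185 = 100
R = √100 = 10  ⇒  r_B = 10 − 6 = 4

rB=4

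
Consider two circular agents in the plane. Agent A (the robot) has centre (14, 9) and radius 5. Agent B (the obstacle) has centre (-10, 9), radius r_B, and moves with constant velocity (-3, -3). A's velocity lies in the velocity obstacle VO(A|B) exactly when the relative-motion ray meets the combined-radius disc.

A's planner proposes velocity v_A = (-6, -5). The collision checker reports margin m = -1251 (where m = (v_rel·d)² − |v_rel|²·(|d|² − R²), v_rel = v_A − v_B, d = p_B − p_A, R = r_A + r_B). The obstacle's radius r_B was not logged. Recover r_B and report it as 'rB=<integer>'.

m = -1251
d = (-24, 0);  v_rel = (-3, -2),  |v_rel|² = 13
v_rel×d = (-3)·(0) − (-2)·(-24) = -48
since m = R²·13 − (-48)²:  R² = (2304 + -1251) / 13 = 81
R = √81 = 9  ⇒  r_B = 9 − 5 = 4

rB=4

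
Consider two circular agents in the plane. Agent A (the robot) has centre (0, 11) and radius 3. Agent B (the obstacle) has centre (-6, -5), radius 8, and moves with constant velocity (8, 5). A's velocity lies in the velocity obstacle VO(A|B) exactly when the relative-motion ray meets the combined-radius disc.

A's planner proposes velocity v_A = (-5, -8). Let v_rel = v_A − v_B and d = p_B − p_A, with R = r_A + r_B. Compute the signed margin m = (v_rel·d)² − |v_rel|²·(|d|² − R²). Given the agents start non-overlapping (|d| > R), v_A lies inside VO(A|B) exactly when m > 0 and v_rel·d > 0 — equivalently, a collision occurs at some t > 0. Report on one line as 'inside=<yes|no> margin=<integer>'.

d = (-6, -16),  |d|² = 292;  R = 3+8 = 11,  c = 292−11² = 171
v_rel = (-13, -13),  |v_rel|² = 338;  v_rel·d = (-13)·(-6) + (-13)·(-16) = 286
338·t² − 572·t + 171 = 0  ⇒  m = 286² − 338·171 = 23998
m = 23998 > 0,  v_rel·d = 286 > 0  ⇒  inside

inside=yes margin=23998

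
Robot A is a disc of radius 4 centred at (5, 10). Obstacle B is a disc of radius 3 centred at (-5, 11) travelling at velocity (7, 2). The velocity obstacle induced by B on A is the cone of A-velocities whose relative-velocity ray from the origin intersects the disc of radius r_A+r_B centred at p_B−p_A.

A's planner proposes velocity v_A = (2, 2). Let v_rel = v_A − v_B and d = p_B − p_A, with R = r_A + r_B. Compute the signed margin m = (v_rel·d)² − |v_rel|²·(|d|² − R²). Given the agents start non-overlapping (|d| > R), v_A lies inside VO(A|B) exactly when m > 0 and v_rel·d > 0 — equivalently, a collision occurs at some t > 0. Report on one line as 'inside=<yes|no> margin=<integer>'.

d = (-10, 1),  |d|² = 101;  R = 4+3 = 7,  c = 101−7² = 52
v_rel = (-5, 0),  |v_rel|² = 25;  v_rel·d = (-5)·(-10) + (0)·(1) = 50
25·t² − 100·t + 52 = 0  ⇒  m = 50² − 25·52 = 1200
m = 1200 > 0,  v_rel·d = 50 > 0  ⇒  inside

inside=yes margin=1200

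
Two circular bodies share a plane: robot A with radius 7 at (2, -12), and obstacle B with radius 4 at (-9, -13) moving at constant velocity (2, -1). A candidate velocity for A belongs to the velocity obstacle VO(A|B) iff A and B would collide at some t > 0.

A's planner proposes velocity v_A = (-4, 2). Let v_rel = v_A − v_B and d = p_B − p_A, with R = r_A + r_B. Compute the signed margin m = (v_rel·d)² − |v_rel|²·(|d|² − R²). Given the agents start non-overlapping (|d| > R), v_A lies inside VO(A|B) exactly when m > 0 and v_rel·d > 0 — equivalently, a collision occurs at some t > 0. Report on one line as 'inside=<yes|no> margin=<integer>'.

d = (-11, -1),  |d|² = 122;  R = 7+4 = 11,  c = 122−11² = 1
v_rel = (-6, 3),  |v_rel|² = 45;  v_rel·d = (-6)·(-11) + (3)·(-1) = 63
45·t² − 126·t + 1 = 0  ⇒  m = 63² − 45·1 = 3924
m = 3924 > 0,  v_rel·d = 63 > 0  ⇒  inside

inside=yes margin=3924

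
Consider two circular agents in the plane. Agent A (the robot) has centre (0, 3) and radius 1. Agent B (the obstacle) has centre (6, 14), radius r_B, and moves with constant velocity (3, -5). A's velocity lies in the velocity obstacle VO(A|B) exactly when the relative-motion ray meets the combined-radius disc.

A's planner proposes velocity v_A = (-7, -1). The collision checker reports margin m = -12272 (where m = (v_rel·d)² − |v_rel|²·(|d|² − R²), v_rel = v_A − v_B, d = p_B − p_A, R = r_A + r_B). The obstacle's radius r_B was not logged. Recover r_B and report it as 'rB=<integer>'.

m = -12272
d = (6, 11);  v_rel = (-10, 4),  |v_rel|² = 116
v_rel×d = (-10)·(11) − (4)·(6) = -134
since m = R²·116 − (-134)²:  R² = (17956 + -12272) / 116 = 49
R = √49 = 7  ⇒  r_B = 7 − 1 = 6

rB=6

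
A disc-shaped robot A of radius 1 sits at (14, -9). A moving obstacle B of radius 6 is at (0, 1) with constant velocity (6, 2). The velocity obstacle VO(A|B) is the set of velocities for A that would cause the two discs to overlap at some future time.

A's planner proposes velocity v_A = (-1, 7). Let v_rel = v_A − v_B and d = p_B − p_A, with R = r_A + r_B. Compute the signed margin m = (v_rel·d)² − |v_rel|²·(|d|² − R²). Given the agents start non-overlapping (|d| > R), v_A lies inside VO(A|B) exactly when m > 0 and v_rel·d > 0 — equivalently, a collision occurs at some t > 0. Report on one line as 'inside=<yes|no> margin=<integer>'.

d = (-14, 10),  |d|² = 296;  R = 1+6 = 7,  c = 296−7² = 247
v_rel = (-7, 5),  |v_rel|² = 74;  v_rel·d = (-7)·(-14) + (5)·(10) = 148
74·t² − 296·t + 247 = 0  ⇒  m = 148² − 74·247 = 3626
m = 3626 > 0,  v_rel·d = 148 > 0  ⇒  inside

inside=yes margin=3626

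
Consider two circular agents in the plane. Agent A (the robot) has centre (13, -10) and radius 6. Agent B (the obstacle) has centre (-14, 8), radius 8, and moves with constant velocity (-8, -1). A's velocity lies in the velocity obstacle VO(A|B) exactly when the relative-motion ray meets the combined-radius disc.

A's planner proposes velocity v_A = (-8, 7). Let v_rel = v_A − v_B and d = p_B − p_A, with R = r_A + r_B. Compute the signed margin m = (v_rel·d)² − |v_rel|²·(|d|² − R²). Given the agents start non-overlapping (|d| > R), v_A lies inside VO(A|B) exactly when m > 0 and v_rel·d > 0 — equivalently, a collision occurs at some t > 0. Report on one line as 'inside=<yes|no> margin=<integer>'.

d = (-27, 18),  |d|² = 1053;  R = 6+8 = 14,  c = 1053−14² = 857
v_rel = (0, 8),  |v_rel|² = 64;  v_rel·d = (0)·(-27) + (8)·(18) = 144
64·t² − 288·t + 857 = 0  ⇒  m = 144² − 64·857 = -34112
m = -34112 < 0,  v_rel·d = 144 > 0  ⇒  outside

inside=no margin=-34112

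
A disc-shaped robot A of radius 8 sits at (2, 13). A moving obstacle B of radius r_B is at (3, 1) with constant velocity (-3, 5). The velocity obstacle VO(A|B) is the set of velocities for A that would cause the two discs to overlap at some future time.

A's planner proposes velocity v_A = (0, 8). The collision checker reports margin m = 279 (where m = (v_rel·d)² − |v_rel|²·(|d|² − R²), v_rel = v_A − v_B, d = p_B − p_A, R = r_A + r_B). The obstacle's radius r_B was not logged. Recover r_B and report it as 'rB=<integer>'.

m = 279
d = (1, -12);  v_rel = (3, 3),  |v_rel|² = 18
v_rel×d = (3)·(-12) − (3)·(1) = -39
since m = R²·18 − (-39)²:  R² = (1521 + 279) / 18 = 100
R = √100 = 10  ⇒  r_B = 10 − 8 = 2

rB=2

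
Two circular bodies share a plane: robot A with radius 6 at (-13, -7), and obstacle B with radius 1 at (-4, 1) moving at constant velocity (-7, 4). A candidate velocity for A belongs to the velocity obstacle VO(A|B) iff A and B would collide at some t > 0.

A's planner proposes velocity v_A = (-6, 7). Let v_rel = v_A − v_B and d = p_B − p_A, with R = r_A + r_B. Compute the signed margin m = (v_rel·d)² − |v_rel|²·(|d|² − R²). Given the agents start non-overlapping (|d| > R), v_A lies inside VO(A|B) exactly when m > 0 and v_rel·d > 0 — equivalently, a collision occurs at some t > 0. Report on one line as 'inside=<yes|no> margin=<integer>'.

d = (9, 8),  |d|² = 145;  R = 6+1 = 7,  c = 145−7² = 96
v_rel = (1, 3),  |v_rel|² = 10;  v_rel·d = (1)·(9) + (3)·(8) = 33
10·t² − 66·t + 96 = 0  ⇒  m = 33² − 10·96 = 129
m = 129 > 0,  v_rel·d = 33 > 0  ⇒  inside

inside=yes margin=129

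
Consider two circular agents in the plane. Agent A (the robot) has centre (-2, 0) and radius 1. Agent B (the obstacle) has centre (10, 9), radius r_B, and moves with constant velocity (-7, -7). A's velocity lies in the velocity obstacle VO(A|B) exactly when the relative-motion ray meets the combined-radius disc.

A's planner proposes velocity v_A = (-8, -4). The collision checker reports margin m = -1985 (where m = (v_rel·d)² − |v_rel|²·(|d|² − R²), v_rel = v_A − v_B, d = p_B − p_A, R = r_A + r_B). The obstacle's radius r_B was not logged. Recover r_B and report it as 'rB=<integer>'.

m = -1985
d = (12, 9);  v_rel = (-1, 3),  |v_rel|² = 10
v_rel×d = (-1)·(9) − (3)·(12) = -45
since m = R²·10 − (-45)²:  R² = (2025 + -1985) / 10 = 4
R = √4 = 2  ⇒  r_B = 2 − 1 = 1

rB=1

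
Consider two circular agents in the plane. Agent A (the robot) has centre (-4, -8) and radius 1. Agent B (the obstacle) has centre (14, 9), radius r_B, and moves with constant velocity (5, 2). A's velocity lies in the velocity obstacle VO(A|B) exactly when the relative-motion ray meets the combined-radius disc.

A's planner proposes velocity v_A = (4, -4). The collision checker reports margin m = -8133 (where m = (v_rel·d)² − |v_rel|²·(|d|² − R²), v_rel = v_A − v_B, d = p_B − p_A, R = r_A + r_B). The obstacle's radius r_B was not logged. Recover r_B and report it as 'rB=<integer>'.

m = -8133
d = (18, 17);  v_rel = (-1, -6),  |v_rel|² = 37
v_rel×d = (-1)·(17) − (-6)·(18) = 91
since m = R²·37 − 91²:  R² = (8281 + -8133) / 37 = 4
R = √4 = 2  ⇒  r_B = 2 − 1 = 1

rB=1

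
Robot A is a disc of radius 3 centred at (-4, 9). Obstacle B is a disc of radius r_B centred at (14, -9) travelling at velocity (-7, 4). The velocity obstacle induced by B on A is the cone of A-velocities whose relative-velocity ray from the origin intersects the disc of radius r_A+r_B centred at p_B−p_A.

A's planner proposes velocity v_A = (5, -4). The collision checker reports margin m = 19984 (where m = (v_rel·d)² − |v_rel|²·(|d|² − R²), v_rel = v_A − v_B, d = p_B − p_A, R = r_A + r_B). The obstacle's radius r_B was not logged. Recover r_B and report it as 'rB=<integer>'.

m = 19984
d = (18, -18);  v_rel = (12, -8),  |v_rel|² = 208
v_rel×d = (12)·(-18) − (-8)·(18) = -72
since m = R²·208 − (-72)²:  R² = (5184 + 19984) / 208 = 121
R = √121 = 11  ⇒  r_B = 11 − 3 = 8

rB=8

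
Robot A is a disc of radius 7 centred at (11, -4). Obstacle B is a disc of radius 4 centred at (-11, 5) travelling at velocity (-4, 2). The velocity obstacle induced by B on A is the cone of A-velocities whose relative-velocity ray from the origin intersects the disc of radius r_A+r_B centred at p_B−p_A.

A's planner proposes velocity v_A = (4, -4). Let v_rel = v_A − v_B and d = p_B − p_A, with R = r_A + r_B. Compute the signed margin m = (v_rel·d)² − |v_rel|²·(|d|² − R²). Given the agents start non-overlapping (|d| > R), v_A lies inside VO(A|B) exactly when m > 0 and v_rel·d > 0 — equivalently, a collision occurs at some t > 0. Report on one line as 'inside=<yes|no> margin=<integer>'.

d = (-22, 9),  |d|² = 565;  R = 7+4 = 11,  c = 565−11² = 444
v_rel = (8, -6),  |v_rel|² = 100;  v_rel·d = (8)·(-22) + (-6)·(9) = -230
100·t² + 460·t + 444 = 0  ⇒  m = (-230)² − 100·444 = 8500
m = 8500 > 0,  v_rel·d = -230 < 0  ⇒  outside

inside=no margin=8500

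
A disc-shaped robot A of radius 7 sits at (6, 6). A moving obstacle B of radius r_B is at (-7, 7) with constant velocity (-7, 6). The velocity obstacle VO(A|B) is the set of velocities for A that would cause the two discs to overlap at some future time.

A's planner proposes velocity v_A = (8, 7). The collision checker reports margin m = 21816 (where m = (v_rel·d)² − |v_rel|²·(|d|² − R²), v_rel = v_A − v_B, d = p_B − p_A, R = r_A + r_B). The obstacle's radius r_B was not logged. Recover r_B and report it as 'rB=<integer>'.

m = 21816
d = (-13, 1);  v_rel = (15, 1),  |v_rel|² = 226
v_rel×d = (15)·(1) − (1)·(-13) = 28
since m = R²·226 − 28²:  R² = (784 + 21816) / 226 = 100
R = √100 = 10  ⇒  r_B = 10 − 7 = 3

rB=3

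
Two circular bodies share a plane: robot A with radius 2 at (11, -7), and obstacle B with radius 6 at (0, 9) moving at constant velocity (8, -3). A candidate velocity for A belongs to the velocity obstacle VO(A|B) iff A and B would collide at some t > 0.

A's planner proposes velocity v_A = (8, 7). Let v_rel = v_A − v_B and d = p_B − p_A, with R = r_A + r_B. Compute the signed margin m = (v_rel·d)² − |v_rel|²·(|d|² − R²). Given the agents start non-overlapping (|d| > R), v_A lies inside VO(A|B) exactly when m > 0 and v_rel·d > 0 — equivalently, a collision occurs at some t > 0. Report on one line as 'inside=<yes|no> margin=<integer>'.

d = (-11, 16),  |d|² = 377;  R = 2+6 = 8,  c = 377−8² = 313
v_rel = (0, 10),  |v_rel|² = 100;  v_rel·d = (0)·(-11) + (10)·(16) = 160
100·t² − 320·t + 313 = 0  ⇒  m = 160² − 100·313 = -5700
m = -5700 < 0,  v_rel·d = 160 > 0  ⇒  outside

inside=no margin=-5700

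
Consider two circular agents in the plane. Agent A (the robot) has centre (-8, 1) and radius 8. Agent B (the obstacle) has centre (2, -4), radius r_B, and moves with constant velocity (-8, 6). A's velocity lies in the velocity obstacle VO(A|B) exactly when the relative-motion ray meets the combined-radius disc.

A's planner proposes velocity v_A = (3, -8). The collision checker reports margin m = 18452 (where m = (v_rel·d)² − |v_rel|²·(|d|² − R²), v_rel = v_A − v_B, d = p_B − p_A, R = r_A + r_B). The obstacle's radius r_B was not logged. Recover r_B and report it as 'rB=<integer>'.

m = 18452
d = (10, -5);  v_rel = (11, -14),  |v_rel|² = 317
v_rel×d = (11)·(-5) − (-14)·(10) = 85
since m = R²·317 − 85²:  R² = (7225 + 18452) / 317 = 81
R = √81 = 9  ⇒  r_B = 9 − 8 = 1

rB=1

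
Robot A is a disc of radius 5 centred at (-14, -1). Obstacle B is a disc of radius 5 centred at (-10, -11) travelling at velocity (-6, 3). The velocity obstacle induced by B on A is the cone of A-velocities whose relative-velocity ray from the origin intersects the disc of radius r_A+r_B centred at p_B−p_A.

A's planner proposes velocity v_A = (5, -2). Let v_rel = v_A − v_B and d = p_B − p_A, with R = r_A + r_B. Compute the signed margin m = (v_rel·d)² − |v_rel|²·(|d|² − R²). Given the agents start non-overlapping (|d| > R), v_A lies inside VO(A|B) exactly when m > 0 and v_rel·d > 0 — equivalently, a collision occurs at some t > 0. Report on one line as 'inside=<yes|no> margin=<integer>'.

d = (4, -10),  |d|² = 116;  R = 5+5 = 10,  c = 116−10² = 16
v_rel = (11, -5),  |v_rel|² = 146;  v_rel·d = (11)·(4) + (-5)·(-10) = 94
146·t² − 188·t + 16 = 0  ⇒  m = 94² − 146·16 = 6500
m = 6500 > 0,  v_rel·d = 94 > 0  ⇒  inside

inside=yes margin=6500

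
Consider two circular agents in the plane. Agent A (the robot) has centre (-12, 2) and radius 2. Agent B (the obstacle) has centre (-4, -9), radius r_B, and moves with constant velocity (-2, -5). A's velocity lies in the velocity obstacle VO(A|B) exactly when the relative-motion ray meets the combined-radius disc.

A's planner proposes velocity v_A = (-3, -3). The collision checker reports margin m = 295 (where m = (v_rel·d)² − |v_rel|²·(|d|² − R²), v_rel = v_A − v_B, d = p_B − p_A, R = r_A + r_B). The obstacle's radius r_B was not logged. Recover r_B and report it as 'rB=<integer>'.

m = 295
d = (8, -11);  v_rel = (-1, 2),  |v_rel|² = 5
v_rel×d = (-1)·(-11) − (2)·(8) = -5
since m = R²·5 − (-5)²:  R² = (25 + 295) / 5 = 64
R = √64 = 8  ⇒  r_B = 8 − 2 = 6

rB=6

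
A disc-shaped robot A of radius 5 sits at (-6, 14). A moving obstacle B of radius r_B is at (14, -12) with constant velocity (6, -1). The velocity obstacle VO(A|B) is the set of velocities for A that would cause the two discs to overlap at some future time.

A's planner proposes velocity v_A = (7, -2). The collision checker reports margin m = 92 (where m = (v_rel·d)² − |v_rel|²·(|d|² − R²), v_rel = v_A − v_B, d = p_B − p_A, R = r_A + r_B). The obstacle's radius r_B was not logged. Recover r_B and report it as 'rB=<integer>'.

m = 92
d = (20, -26);  v_rel = (1, -1),  |v_rel|² = 2
v_rel×d = (1)·(-26) − (-1)·(20) = -6
since m = R²·2 − (-6)²:  R² = (36 + 92) / 2 = 64
R = √64 = 8  ⇒  r_B = 8 − 5 = 3

rB=3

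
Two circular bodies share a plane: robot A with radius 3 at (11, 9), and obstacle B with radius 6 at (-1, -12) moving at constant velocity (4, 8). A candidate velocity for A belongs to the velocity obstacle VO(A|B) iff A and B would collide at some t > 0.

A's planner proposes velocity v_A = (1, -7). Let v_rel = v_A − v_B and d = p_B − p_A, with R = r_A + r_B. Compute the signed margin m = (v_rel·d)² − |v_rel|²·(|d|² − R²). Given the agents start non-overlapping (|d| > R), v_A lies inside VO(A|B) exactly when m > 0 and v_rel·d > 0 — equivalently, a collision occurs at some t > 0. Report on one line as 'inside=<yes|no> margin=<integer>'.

d = (-12, -21),  |d|² = 585;  R = 3+6 = 9,  c = 585−9² = 504
v_rel = (-3, -15),  |v_rel|² = 234;  v_rel·d = (-3)·(-12) + (-15)·(-21) = 351
234·t² − 702·t + 504 = 0  ⇒  m = 351² − 234·504 = 5265
m = 5265 > 0,  v_rel·d = 351 > 0  ⇒  inside

inside=yes margin=5265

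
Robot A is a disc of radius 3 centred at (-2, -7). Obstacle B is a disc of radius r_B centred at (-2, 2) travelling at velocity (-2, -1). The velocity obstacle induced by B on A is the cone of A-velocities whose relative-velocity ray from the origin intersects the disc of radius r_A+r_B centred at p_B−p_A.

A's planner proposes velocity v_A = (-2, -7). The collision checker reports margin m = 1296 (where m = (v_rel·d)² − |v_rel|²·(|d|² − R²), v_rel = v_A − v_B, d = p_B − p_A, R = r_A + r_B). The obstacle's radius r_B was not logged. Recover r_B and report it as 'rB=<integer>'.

m = 1296
d = (0, 9);  v_rel = (0, -6),  |v_rel|² = 36
v_rel×d = (0)·(9) − (-6)·(0) = 0
since m = R²·36 − 0²:  R² = (0 + 1296) / 36 = 36
R = √36 = 6  ⇒  r_B = 6 − 3 = 3

rB=3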